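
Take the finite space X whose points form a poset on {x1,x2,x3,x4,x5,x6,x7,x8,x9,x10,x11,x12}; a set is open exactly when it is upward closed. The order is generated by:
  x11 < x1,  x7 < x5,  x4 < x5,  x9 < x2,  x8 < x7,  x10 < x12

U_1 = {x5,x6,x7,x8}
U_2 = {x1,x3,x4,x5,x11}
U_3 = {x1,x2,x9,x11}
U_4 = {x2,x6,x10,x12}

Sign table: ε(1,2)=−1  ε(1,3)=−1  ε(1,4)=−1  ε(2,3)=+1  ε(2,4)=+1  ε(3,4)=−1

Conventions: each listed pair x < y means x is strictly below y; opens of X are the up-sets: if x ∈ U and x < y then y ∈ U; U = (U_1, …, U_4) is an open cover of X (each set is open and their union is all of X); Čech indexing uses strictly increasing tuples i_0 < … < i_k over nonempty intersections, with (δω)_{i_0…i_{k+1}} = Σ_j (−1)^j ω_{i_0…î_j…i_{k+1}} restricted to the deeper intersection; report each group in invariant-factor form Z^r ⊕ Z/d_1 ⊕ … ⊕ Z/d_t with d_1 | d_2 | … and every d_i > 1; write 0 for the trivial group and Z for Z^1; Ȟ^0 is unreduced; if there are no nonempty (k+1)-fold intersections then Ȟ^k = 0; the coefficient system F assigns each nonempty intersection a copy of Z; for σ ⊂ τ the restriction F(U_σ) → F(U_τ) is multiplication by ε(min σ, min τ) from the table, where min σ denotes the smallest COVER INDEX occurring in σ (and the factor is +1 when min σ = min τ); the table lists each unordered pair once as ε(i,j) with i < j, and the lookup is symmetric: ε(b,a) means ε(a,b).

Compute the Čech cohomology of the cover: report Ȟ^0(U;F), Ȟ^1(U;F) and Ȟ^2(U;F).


Ȟ^0 ≅ 0; Ȟ^1 ≅ Z/2; Ȟ^2 ≅ 0

cover nerve:
  U12={x5} U14={x6} U23={x1,x11} U34={x2}
C dims 4,4; δ0: rk 4, SNF 1^3·2
Ȟ^0: (4−4)−0=0 ⇒ 0
Ȟ^1: (4−0)−4=0 plus torsion [2] ⇒ Z/2
Ȟ^2: (0−0)−0=0 ⇒ 0


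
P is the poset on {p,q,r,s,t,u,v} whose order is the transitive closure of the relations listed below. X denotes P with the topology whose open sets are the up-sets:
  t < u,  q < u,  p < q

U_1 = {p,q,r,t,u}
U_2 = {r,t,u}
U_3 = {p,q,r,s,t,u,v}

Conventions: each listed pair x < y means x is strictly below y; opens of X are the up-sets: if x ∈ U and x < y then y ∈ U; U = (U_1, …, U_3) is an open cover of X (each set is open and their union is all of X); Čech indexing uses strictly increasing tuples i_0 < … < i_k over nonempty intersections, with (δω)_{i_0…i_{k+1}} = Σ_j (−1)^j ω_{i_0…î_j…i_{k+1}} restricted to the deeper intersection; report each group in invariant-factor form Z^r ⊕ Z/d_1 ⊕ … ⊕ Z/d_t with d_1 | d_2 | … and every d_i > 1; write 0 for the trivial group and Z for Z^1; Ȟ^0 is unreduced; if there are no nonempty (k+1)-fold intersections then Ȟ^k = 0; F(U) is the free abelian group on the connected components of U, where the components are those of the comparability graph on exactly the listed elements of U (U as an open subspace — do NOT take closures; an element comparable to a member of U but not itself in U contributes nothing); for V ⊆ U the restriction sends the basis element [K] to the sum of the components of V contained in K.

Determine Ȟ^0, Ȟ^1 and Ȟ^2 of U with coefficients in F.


cover nerve:
  U12={r,t,u} U13={p,q,r,t,u} U23={r,t,u}
  U123={r,t,u}
components per intersection:
  U1: {p,q,t,u} {r}
  U2: {r} {t,u}
  U3: {p,q,t,u} {r} {s} {v}
  U12: {r} {t,u}
  U13: {p,q,t,u} {r}
  U23: {r} {t,u}
  U123: {r} {t,u}
C dims 8,6,2; δ0: rk 4, SNF 1^4; δ1: rk 2, SNF 1^2
Ȟ^0: (8−4)−0=4 ⇒ Z^4
Ȟ^1: (6−2)−4=0 ⇒ 0
Ȟ^2: (2−0)−2=0 ⇒ 0

Ȟ^0 ≅ Z^4, Ȟ^1 ≅ 0, Ȟ^2 ≅ 0


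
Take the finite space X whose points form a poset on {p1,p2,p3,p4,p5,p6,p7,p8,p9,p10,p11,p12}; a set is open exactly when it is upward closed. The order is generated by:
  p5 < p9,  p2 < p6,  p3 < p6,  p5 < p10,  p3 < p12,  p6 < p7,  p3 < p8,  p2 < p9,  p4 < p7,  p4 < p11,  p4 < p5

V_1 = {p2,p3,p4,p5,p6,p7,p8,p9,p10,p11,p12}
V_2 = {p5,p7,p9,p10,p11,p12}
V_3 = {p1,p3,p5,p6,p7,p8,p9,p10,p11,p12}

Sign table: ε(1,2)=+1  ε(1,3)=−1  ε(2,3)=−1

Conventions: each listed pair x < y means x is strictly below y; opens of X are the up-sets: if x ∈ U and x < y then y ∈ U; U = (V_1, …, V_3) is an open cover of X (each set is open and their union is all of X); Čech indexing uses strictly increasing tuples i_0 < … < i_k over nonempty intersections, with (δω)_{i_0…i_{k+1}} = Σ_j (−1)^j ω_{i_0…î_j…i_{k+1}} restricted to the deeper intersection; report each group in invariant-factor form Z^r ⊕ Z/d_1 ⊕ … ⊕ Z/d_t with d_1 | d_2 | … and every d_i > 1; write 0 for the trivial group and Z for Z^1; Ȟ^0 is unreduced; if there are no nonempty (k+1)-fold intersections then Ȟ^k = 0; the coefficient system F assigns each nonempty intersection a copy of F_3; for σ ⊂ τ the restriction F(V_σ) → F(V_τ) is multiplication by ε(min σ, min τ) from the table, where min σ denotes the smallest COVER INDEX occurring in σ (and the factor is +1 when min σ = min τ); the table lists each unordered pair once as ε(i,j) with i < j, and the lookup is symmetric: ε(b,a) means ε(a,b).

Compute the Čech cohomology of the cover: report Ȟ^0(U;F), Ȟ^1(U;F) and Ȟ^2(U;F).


nonempty overlaps:
  V12={p5,p7,p9,p10,p11,p12} V13={p3,p5,p6,p7,p8,p9,p10,p11,p12} V23={p5,p7,p9,p10,p11,p12}
  V123={p5,p7,p9,p10,p11,p12}
C dims 3,3,1; δ0: rk_F3 2; δ1: rk_F3 1
degree 0: 3−2−0 = 1 → Ȟ^0 ≅ Z/3
degree 1: 3−1−2 = 0 → Ȟ^1 ≅ 0
degree 2: 1−0−1 = 0 → Ȟ^2 ≅ 0

Ȟ^0 ≅ Z/3, Ȟ^1 ≅ 0 and Ȟ^2 ≅ 0


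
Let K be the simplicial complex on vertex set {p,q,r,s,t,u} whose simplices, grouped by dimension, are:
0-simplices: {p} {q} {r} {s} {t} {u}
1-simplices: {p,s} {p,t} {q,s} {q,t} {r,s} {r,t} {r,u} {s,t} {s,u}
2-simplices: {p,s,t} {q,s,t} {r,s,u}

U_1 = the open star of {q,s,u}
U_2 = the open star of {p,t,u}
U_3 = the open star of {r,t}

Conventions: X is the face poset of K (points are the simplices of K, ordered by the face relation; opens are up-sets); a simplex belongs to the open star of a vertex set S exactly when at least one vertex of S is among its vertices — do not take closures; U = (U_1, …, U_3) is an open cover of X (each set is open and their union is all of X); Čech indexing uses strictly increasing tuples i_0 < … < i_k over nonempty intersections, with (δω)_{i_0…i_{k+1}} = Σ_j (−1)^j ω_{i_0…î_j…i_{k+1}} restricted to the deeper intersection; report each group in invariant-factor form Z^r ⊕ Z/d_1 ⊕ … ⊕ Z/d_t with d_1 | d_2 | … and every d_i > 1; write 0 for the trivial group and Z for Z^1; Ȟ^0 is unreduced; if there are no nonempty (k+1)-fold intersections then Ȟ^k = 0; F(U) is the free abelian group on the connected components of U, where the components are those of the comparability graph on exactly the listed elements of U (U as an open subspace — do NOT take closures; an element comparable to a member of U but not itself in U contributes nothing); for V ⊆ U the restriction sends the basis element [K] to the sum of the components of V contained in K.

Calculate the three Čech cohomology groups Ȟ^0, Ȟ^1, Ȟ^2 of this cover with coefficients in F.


nerve simplices:
  U1={{q},{s},{u},{p,s},{q,s},{q,t},{r,s},{r,u},{s,t},{s,u},{p,s,t},{q,s,t},{r,s,u}} U2={{p},{t},{u},{p,s},{p,t},{q,t},{r,t},{r,u},{s,t},{s,u},{p,s,t},{q,s,t},{r,s,u}} U3={{r},{t},{p,t},{q,t},{r,s},{r,t},{r,u},{s,t},{p,s,t},{q,s,t},{r,s,u}}
  U12={{u},{p,s},{q,t},{r,u},{s,t},{s,u},{p,s,t},{q,s,t},{r,s,u}} U13={{q,t},{r,s},{r,u},{s,t},{p,s,t},{q,s,t},{r,s,u}} U23={{t},{p,t},{q,t},{r,t},{r,u},{s,t},{p,s,t},{q,s,t},{r,s,u}}
  U123={{q,t},{r,u},{s,t},{p,s,t},{q,s,t},{r,s,u}}
components per intersection:
  U1: {{q},{s},{u},{p,s},{q,s},{q,t},{r,s},{r,u},{s,t},{s,u},{p,s,t},{q,s,t},{r,s,u}}
  U2: {{p},{t},{p,s},{p,t},{q,t},{r,t},{s,t},{p,s,t},{q,s,t}} {{u},{r,u},{s,u},{r,s,u}}
  U3: {{r},{t},{p,t},{q,t},{r,s},{r,t},{r,u},{s,t},{p,s,t},{q,s,t},{r,s,u}}
  U12: {{u},{r,u},{s,u},{r,s,u}} {{p,s},{q,t},{s,t},{p,s,t},{q,s,t}}
  U13: {{q,t},{s,t},{p,s,t},{q,s,t}} {{r,s},{r,u},{r,s,u}}
  U23: {{t},{p,t},{q,t},{r,t},{s,t},{p,s,t},{q,s,t}} {{r,u},{r,s,u}}
  U123: {{q,t},{s,t},{p,s,t},{q,s,t}} {{r,u},{r,s,u}}
C dims 4,6,2; δ0: rk 3, SNF 1^3; δ1: rk 2, SNF 1^2
degree 0: 4−3−0 = 1 → Ȟ^0 ≅ Z
degree 1: 6−2−3 = 1 → Ȟ^1 ≅ Z
degree 2: 2−0−2 = 0 → Ȟ^2 ≅ 0

Ȟ^0 ≅ Z, Ȟ^1 ≅ Z and Ȟ^2 ≅ 0


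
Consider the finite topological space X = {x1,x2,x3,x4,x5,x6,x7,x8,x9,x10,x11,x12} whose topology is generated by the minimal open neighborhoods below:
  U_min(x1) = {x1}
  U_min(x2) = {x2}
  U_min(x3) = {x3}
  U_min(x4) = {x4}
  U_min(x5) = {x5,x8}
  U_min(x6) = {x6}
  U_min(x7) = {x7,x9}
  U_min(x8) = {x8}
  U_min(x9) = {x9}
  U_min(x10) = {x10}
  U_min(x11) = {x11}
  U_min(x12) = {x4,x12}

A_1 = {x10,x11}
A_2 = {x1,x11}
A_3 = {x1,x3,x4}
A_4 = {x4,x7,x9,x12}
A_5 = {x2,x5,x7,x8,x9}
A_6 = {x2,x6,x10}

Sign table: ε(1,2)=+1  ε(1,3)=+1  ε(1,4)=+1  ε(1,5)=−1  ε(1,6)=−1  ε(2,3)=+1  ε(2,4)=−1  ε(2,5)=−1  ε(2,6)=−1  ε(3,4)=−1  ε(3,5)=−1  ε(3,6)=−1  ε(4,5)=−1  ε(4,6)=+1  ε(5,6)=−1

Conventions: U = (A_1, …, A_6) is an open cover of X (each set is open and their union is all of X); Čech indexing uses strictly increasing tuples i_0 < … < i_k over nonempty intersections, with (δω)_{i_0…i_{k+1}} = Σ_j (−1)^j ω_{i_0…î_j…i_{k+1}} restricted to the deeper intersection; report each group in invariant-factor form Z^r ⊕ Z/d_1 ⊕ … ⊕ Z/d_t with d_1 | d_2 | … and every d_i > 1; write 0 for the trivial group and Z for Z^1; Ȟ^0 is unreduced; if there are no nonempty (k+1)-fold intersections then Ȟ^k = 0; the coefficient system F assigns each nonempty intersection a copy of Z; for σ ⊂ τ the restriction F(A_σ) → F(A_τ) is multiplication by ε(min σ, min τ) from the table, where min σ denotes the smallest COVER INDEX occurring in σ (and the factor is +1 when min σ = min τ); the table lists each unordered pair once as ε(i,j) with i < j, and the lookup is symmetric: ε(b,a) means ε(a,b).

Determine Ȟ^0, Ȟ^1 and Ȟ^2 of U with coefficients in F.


intersection data:
  A12={x11} A16={x10} A23={x1} A34={x4} A45={x7,x9} A56={x2}
C dims 6,6; δ0: rk 5, SNF 1^5
Ȟ^0 = (6 − 5) − 0 = 1, so Ȟ^0 ≅ Z
Ȟ^1 = (6 − 0) − 5 = 1, so Ȟ^1 ≅ Z
Ȟ^2 = (0 − 0) − 0 = 0, so Ȟ^2 ≅ 0

Ȟ^0 = Z; Ȟ^1 = Z; Ȟ^2 = 0


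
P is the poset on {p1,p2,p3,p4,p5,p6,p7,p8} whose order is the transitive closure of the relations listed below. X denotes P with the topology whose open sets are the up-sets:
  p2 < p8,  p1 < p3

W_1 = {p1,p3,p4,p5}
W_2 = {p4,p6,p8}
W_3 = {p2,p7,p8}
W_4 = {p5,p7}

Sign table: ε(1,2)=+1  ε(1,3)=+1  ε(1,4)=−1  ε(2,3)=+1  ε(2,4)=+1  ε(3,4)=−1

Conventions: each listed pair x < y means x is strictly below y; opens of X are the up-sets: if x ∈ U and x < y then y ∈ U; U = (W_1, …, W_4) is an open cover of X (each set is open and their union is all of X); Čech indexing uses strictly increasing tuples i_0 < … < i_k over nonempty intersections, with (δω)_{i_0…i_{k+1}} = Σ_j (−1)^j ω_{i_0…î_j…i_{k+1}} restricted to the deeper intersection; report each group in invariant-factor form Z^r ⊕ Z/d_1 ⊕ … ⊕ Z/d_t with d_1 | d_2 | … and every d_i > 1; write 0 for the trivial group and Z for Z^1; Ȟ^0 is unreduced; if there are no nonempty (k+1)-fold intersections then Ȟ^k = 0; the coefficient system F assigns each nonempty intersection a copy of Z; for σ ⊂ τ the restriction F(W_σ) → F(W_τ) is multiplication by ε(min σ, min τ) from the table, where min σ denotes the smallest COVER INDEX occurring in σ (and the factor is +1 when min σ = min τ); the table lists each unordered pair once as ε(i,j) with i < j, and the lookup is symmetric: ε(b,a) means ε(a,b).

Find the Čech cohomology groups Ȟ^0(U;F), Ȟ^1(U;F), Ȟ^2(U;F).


Ȟ^0(U;F) ≅ Z, Ȟ^1(U;F) ≅ Z, Ȟ^2(U;F) ≅ 0

nonempty intersections:
  W12={p4} W14={p5} W23={p8} W34={p7}
C dims 4,4; δ0: rk 3, SNF 1^3
Ȟ^0: (4−3)−0=1 ⇒ Z
Ȟ^1: (4−0)−3=1 ⇒ Z
Ȟ^2: (0−0)−0=0 ⇒ 0


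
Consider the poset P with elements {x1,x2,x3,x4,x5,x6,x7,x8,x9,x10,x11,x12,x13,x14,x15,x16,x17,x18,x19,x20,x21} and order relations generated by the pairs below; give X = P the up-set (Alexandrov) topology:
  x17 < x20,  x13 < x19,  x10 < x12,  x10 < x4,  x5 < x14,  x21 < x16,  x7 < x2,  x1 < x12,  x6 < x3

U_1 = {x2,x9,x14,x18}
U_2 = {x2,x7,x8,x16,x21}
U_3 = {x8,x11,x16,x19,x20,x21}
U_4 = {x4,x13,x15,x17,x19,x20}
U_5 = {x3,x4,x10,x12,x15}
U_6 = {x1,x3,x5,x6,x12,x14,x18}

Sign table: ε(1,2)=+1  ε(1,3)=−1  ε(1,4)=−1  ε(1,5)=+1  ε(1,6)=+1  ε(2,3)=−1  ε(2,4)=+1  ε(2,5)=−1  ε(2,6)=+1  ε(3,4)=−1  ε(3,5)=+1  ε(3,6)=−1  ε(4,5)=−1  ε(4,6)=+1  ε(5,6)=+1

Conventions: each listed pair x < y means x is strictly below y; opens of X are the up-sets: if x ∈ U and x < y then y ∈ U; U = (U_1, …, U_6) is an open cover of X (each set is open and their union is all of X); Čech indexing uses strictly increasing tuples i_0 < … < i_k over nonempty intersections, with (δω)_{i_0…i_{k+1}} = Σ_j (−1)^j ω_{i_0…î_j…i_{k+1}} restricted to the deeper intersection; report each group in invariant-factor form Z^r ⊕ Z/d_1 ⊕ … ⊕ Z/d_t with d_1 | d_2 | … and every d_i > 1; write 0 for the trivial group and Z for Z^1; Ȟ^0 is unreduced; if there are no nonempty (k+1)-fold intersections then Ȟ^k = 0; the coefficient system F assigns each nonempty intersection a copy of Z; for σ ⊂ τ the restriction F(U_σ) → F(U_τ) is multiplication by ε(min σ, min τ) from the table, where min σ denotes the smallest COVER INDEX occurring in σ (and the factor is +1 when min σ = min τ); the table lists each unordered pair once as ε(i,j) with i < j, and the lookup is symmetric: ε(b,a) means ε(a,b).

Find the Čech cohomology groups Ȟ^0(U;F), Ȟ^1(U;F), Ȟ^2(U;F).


Ȟ^0 = 0,  Ȟ^1 = Z/2,  Ȟ^2 = 0

nerve simplices:
  U12={x2} U16={x14,x18} U23={x8,x16,x21} U34={x19,x20} U45={x4,x15} U56={x3,x12}
C dims 6,6; δ0: rk 6, SNF 1^5·2
degree 0: 6−6−0 = 0 → Ȟ^0 ≅ 0
degree 1: 6−0−6 = 0 plus torsion [2] → Ȟ^1 ≅ Z/2
degree 2: 0−0−0 = 0 → Ȟ^2 ≅ 0


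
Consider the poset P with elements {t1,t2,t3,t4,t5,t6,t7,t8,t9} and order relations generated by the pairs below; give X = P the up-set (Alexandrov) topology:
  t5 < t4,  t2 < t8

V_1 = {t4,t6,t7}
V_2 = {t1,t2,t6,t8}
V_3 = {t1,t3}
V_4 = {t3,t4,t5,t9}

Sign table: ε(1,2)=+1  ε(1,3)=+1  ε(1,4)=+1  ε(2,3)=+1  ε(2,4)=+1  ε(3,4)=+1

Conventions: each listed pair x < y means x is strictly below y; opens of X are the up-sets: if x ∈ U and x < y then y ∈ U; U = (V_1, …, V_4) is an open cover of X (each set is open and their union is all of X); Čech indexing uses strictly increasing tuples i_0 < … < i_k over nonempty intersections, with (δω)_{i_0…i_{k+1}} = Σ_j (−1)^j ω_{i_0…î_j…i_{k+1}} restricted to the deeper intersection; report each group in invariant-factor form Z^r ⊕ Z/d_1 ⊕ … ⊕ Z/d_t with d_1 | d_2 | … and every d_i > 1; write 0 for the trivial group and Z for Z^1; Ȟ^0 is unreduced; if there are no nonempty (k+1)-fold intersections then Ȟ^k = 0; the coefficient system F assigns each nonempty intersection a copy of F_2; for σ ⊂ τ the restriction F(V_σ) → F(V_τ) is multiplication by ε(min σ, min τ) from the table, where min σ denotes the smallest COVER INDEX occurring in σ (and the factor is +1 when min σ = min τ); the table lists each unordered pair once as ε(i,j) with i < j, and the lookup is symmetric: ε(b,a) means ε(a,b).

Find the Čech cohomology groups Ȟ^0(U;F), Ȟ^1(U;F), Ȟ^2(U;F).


intersection data:
  V12={t6} V14={t4} V23={t1} V34={t3}
C dims 4,4; δ0: rk_F2 3
Ȟ^0 = (4 − 3) − 0 = 1, so Ȟ^0 ≅ Z/2
Ȟ^1 = (4 − 0) − 3 = 1, so Ȟ^1 ≅ Z/2
Ȟ^2 = (0 − 0) − 0 = 0, so Ȟ^2 ≅ 0

Ȟ^0(U;F) ≅ Z/2; Ȟ^1(U;F) ≅ Z/2; Ȟ^2(U;F) ≅ 0


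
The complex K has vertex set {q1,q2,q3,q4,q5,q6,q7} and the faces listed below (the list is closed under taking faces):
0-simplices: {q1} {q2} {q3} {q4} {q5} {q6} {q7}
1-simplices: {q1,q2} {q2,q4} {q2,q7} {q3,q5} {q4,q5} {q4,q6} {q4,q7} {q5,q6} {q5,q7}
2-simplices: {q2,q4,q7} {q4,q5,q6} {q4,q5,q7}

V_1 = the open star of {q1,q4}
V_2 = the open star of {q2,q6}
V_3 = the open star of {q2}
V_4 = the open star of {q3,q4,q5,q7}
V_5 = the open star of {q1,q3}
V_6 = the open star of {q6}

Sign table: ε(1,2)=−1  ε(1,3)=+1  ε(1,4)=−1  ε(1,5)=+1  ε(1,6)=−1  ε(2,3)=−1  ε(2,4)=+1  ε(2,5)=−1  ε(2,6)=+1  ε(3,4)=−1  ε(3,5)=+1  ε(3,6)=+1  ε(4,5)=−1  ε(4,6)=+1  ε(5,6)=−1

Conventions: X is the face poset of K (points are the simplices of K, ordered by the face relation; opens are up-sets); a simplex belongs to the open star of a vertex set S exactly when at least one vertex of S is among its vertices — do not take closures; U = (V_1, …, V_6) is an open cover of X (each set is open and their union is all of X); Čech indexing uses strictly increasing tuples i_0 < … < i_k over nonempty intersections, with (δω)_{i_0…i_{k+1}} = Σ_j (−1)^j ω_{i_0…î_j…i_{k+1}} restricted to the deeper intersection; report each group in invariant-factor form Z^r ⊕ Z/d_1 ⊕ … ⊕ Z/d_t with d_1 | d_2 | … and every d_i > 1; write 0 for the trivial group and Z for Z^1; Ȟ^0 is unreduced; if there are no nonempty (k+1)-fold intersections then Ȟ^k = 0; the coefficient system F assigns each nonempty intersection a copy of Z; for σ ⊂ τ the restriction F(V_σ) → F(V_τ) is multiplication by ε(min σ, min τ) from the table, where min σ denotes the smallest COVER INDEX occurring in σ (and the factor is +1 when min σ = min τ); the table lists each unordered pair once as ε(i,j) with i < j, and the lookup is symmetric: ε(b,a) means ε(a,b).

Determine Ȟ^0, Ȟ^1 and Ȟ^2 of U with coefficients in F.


Ȟ^0 = Z, Ȟ^1 = Z and Ȟ^2 = 0

nerve simplices:
  V1={{q1},{q4},{q1,q2},{q2,q4},{q4,q5},{q4,q6},{q4,q7},{q2,q4,q7},{q4,q5,q6},{q4,q5,q7}} V2={{q2},{q6},{q1,q2},{q2,q4},{q2,q7},{q4,q6},{q5,q6},{q2,q4,q7},{q4,q5,q6}} V3={{q2},{q1,q2},{q2,q4},{q2,q7},{q2,q4,q7}} V4={{q3},{q4},{q5},{q7},{q2,q4},{q2,q7},{q3,q5},{q4,q5},{q4,q6},{q4,q7},{q5,q6},{q5,q7},{q2,q4,q7},{q4,q5,q6},{q4,q5,q7}} V5={{q1},{q3},{q1,q2},{q3,q5}} V6={{q6},{q4,q6},{q5,q6},{q4,q5,q6}}
  V12={{q1,q2},{q2,q4},{q4,q6},{q2,q4,q7},{q4,q5,q6}} V13={{q1,q2},{q2,q4},{q2,q4,q7}} V14={{q4},{q2,q4},{q4,q5},{q4,q6},{q4,q7},{q2,q4,q7},{q4,q5,q6},{q4,q5,q7}} V15={{q1},{q1,q2}} V16={{q4,q6},{q4,q5,q6}} V23={{q2},{q1,q2},{q2,q4},{q2,q7},{q2,q4,q7}} V24={{q2,q4},{q2,q7},{q4,q6},{q5,q6},{q2,q4,q7},{q4,q5,q6}} V25={{q1,q2}} V26={{q6},{q4,q6},{q5,q6},{q4,q5,q6}} V34={{q2,q4},{q2,q7},{q2,q4,q7}} V35={{q1,q2}} V45={{q3},{q3,q5}} V46={{q4,q6},{q5,q6},{q4,q5,q6}}
  V123={{q1,q2},{q2,q4},{q2,q4,q7}} V124={{q2,q4},{q4,q6},{q2,q4,q7},{q4,q5,q6}} V125={{q1,q2}} V126={{q4,q6},{q4,q5,q6}} V134={{q2,q4},{q2,q4,q7}} V135={{q1,q2}} V146={{q4,q6},{q4,q5,q6}} V234={{q2,q4},{q2,q7},{q2,q4,q7}} V235={{q1,q2}} V246={{q4,q6},{q5,q6},{q4,q5,q6}}
  V1234={{q2,q4},{q2,q4,q7}} V1235={{q1,q2}} V1246={{q4,q6},{q4,q5,q6}}
C dims 6,13,10,3; δ0: rk 5, SNF 1^5; δ1: rk 7, SNF 1^7; δ2: rk 3, SNF 1^3
degree 0: 6−5−0 = 1 → Ȟ^0 ≅ Z
degree 1: 13−7−5 = 1 → Ȟ^1 ≅ Z
degree 2: 10−3−7 = 0 → Ȟ^2 ≅ 0


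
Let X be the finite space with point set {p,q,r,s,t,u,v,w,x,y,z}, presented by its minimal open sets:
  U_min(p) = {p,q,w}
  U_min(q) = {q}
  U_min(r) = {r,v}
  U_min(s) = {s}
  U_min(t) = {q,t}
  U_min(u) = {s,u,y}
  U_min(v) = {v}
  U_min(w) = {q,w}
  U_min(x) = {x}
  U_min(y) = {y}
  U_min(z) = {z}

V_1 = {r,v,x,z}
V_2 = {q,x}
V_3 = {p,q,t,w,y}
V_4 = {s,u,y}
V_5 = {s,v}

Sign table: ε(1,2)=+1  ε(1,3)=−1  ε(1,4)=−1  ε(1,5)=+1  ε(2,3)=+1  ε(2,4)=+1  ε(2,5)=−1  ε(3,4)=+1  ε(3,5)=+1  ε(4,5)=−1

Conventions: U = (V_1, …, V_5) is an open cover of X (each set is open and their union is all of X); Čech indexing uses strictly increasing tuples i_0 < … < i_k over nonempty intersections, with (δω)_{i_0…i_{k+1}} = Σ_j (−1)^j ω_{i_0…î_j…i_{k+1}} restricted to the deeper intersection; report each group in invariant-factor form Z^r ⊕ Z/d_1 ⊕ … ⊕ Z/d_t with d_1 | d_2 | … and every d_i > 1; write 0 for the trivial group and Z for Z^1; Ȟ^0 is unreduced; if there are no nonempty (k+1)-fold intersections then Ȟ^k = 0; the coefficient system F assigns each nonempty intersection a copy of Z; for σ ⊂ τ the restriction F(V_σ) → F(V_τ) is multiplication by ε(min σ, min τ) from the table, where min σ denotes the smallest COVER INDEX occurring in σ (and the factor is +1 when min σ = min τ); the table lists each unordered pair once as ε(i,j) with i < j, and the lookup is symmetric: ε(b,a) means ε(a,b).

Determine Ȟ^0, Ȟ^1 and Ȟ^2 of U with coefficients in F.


nonempty intersections:
  V12={x} V15={v} V23={q} V34={y} V45={s}
C dims 5,5; δ0: rk 5, SNF 1^4·2
Ȟ^0: (5−5)−0=0 ⇒ 0
Ȟ^1: (5−0)−5=0 plus torsion [2] ⇒ Z/2
Ȟ^2: (0−0)−0=0 ⇒ 0

Ȟ^0(U;F) ≅ 0,  Ȟ^1(U;F) ≅ Z/2,  Ȟ^2(U;F) ≅ 0


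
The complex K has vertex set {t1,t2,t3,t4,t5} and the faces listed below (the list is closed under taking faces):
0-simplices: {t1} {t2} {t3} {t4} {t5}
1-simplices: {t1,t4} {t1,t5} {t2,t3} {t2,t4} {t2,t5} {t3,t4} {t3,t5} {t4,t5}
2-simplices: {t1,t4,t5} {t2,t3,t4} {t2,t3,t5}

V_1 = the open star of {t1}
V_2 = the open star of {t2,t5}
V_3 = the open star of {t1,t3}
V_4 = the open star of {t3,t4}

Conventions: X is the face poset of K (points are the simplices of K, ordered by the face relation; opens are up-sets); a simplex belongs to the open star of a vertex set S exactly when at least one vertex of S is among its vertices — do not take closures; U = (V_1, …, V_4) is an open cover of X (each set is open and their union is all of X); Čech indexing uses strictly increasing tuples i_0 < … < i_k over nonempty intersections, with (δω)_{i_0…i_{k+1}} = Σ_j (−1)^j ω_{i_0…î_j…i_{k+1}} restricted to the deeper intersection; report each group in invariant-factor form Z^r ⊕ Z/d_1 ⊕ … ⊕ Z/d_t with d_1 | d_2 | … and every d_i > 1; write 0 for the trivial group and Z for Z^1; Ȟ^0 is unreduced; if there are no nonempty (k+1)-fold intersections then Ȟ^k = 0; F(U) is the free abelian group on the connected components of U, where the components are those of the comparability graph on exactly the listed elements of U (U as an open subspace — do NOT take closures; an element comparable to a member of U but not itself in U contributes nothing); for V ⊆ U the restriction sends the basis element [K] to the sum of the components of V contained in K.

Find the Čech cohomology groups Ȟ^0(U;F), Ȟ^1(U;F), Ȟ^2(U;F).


Ȟ^0 ≅ Z, Ȟ^1 ≅ Z, Ȟ^2 ≅ 0

intersection data:
  V1={{t1},{t1,t4},{t1,t5},{t1,t4,t5}} V2={{t2},{t5},{t1,t5},{t2,t3},{t2,t4},{t2,t5},{t3,t5},{t4,t5},{t1,t4,t5},{t2,t3,t4},{t2,t3,t5}} V3={{t1},{t3},{t1,t4},{t1,t5},{t2,t3},{t3,t4},{t3,t5},{t1,t4,t5},{t2,t3,t4},{t2,t3,t5}} V4={{t3},{t4},{t1,t4},{t2,t3},{t2,t4},{t3,t4},{t3,t5},{t4,t5},{t1,t4,t5},{t2,t3,t4},{t2,t3,t5}}
  V12={{t1,t5},{t1,t4,t5}} V13={{t1},{t1,t4},{t1,t5},{t1,t4,t5}} V14={{t1,t4},{t1,t4,t5}} V23={{t1,t5},{t2,t3},{t3,t5},{t1,t4,t5},{t2,t3,t4},{t2,t3,t5}} V24={{t2,t3},{t2,t4},{t3,t5},{t4,t5},{t1,t4,t5},{t2,t3,t4},{t2,t3,t5}} V34={{t3},{t1,t4},{t2,t3},{t3,t4},{t3,t5},{t1,t4,t5},{t2,t3,t4},{t2,t3,t5}}
  V123={{t1,t5},{t1,t4,t5}} V124={{t1,t4,t5}} V134={{t1,t4},{t1,t4,t5}} V234={{t2,t3},{t3,t5},{t1,t4,t5},{t2,t3,t4},{t2,t3,t5}}
  V1234={{t1,t4,t5}}
components per intersection:
  V1: {{t1},{t1,t4},{t1,t5},{t1,t4,t5}}
  V2: {{t2},{t5},{t1,t5},{t2,t3},{t2,t4},{t2,t5},{t3,t5},{t4,t5},{t1,t4,t5},{t2,t3,t4},{t2,t3,t5}}
  V3: {{t1},{t1,t4},{t1,t5},{t1,t4,t5}} {{t3},{t2,t3},{t3,t4},{t3,t5},{t2,t3,t4},{t2,t3,t5}}
  V4: {{t3},{t4},{t1,t4},{t2,t3},{t2,t4},{t3,t4},{t3,t5},{t4,t5},{t1,t4,t5},{t2,t3,t4},{t2,t3,t5}}
  V12: {{t1,t5},{t1,t4,t5}}
  V13: {{t1},{t1,t4},{t1,t5},{t1,t4,t5}}
  V14: {{t1,t4},{t1,t4,t5}}
  V23: {{t1,t5},{t1,t4,t5}} {{t2,t3},{t3,t5},{t2,t3,t4},{t2,t3,t5}}
  V24: {{t2,t3},{t2,t4},{t3,t5},{t2,t3,t4},{t2,t3,t5}} {{t4,t5},{t1,t4,t5}}
  V34: {{t3},{t2,t3},{t3,t4},{t3,t5},{t2,t3,t4},{t2,t3,t5}} {{t1,t4},{t1,t4,t5}}
  V123: {{t1,t5},{t1,t4,t5}}
  V124: {{t1,t4,t5}}
  V134: {{t1,t4},{t1,t4,t5}}
  V234: {{t2,t3},{t3,t5},{t2,t3,t4},{t2,t3,t5}} {{t1,t4,t5}}
  V1234: {{t1,t4,t5}}
C dims 5,9,5,1; δ0: rk 4, SNF 1^4; δ1: rk 4, SNF 1^4; δ2: rk 1, SNF 1^1
Ȟ^0 = (5 − 4) − 0 = 1, so Ȟ^0 ≅ Z
Ȟ^1 = (9 − 4) − 4 = 1, so Ȟ^1 ≅ Z
Ȟ^2 = (5 − 1) − 4 = 0, so Ȟ^2 ≅ 0


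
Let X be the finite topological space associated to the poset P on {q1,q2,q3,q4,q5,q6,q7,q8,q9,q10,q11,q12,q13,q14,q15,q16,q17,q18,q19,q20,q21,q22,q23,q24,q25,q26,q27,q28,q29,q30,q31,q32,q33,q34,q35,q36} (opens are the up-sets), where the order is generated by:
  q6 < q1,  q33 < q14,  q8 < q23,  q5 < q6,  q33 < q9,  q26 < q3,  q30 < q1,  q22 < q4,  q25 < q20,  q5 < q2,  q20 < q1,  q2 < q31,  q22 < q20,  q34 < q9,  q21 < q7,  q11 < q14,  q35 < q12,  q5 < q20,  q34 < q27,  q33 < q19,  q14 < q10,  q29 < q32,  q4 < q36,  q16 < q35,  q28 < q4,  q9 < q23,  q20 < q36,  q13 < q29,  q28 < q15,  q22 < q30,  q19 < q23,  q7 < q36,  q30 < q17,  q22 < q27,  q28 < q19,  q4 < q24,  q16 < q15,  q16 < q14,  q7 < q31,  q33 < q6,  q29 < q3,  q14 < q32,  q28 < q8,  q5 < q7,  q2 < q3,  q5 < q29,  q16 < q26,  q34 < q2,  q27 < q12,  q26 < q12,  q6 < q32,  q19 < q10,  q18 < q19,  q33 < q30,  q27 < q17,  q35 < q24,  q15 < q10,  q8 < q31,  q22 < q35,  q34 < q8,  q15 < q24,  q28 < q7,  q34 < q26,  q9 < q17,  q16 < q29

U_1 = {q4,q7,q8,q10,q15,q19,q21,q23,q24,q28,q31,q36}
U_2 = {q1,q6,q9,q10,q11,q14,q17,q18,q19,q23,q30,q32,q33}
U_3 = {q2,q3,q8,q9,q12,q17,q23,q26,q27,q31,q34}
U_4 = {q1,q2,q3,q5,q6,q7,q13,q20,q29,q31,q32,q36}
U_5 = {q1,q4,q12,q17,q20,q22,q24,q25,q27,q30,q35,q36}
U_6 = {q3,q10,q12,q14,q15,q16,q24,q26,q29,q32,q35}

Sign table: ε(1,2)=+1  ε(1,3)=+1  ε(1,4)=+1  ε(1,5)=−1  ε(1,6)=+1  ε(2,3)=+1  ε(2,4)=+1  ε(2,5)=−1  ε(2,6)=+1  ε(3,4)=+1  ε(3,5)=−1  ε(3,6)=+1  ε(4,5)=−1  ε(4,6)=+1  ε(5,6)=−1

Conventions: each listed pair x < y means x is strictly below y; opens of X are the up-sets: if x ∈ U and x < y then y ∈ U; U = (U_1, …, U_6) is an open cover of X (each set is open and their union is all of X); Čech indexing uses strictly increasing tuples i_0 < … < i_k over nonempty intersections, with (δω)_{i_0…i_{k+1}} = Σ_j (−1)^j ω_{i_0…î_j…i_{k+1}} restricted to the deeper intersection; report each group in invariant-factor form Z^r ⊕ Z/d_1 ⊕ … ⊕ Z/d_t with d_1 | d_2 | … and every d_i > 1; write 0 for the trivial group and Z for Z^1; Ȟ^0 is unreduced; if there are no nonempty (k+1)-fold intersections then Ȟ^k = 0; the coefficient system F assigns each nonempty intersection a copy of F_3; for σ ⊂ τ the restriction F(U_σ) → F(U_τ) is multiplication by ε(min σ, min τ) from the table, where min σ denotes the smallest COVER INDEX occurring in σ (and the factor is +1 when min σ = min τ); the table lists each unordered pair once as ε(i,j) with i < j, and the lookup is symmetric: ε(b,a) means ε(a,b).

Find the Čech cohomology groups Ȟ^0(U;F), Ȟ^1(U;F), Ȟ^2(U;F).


nonempty overlaps:
  U12={q10,q19,q23} U13={q8,q23,q31} U14={q7,q31,q36} U15={q4,q24,q36} U16={q10,q15,q24} U23={q9,q17,q23} U24={q1,q6,q32} U25={q1,q17,q30} U26={q10,q14,q32} U34={q2,q3,q31} U35={q12,q17,q27} U36={q3,q12,q26} U45={q1,q20,q36} U46={q3,q29,q32} U56={q12,q24,q35}
  U123={q23} U126={q10} U134={q31} U145={q36} U156={q24} U235={q17} U245={q1} U246={q32} U346={q3} U356={q12}
C dims 6,15,10; δ0: rk_F3 5; δ1: rk_F3 10
degree 0: 6−5−0 = 1 → Ȟ^0 ≅ Z/3
degree 1: 15−10−5 = 0 → Ȟ^1 ≅ 0
degree 2: 10−0−10 = 0 → Ȟ^2 ≅ 0

Ȟ^0 ≅ Z/3,  Ȟ^1 ≅ 0,  Ȟ^2 ≅ 0


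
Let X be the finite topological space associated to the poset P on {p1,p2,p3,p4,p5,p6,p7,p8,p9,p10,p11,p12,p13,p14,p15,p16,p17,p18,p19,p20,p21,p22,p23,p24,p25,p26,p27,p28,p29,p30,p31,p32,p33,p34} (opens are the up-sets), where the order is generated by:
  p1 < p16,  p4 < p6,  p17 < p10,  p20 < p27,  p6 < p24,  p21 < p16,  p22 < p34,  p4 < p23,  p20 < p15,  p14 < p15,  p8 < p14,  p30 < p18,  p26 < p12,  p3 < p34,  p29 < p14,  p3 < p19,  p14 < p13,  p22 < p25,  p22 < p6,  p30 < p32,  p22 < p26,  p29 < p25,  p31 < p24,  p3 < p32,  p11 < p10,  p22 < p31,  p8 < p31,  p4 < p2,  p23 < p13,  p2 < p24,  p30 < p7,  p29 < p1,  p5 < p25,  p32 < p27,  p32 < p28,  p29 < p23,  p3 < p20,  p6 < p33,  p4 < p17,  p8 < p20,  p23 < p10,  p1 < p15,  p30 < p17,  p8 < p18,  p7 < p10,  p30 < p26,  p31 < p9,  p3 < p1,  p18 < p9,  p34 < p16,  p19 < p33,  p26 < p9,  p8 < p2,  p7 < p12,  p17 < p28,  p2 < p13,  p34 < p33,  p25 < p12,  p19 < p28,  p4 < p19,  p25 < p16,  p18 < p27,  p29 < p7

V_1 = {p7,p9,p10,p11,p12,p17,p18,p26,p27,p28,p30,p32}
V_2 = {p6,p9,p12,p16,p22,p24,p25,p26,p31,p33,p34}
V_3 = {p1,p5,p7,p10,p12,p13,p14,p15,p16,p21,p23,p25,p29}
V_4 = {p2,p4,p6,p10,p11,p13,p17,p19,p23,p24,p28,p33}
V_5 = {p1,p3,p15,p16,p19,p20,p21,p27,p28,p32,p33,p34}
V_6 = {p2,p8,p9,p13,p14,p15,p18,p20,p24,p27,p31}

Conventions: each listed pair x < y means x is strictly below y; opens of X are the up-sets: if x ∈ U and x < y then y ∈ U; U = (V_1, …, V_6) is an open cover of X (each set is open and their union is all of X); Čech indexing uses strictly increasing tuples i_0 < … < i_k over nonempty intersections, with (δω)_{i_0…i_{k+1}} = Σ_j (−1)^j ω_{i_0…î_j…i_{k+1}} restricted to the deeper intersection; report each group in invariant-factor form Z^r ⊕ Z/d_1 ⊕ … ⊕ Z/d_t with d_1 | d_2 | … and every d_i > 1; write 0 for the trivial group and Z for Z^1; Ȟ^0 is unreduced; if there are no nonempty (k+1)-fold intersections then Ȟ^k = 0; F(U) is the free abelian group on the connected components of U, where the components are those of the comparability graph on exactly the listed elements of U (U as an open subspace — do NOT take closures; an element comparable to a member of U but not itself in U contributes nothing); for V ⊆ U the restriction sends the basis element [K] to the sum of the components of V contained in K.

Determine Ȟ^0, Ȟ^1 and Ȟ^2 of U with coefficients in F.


nerve simplices:
  V12={p9,p12,p26} V13={p7,p10,p12} V14={p10,p11,p17,p28} V15={p27,p28,p32} V16={p9,p18,p27} V23={p12,p16,p25} V24={p6,p24,p33} V25={p16,p33,p34} V26={p9,p24,p31} V34={p10,p13,p23} V35={p1,p15,p16,p21} V36={p13,p14,p15} V45={p19,p28,p33} V46={p2,p13,p24} V56={p15,p20,p27}
  V123={p12} V126={p9} V134={p10} V145={p28} V156={p27} V235={p16} V245={p33} V246={p24} V346={p13} V356={p15}
components per intersection:
  V1: {p7,p9,p10,p11,p12,p17,p18,p26,p27,p28,p30,p32}
  V2: {p6,p9,p12,p16,p22,p24,p25,p26,p31,p33,p34}
  V3: {p1,p5,p7,p10,p12,p13,p14,p15,p16,p21,p23,p25,p29}
  V4: {p2,p4,p6,p10,p11,p13,p17,p19,p23,p24,p28,p33}
  V5: {p1,p3,p15,p16,p19,p20,p21,p27,p28,p32,p33,p34}
  V6: {p2,p8,p9,p13,p14,p15,p18,p20,p24,p27,p31}
  V12: {p9,p12,p26}
  V13: {p7,p10,p12}
  V14: {p10,p11,p17,p28}
  V15: {p27,p28,p32}
  V16: {p9,p18,p27}
  V23: {p12,p16,p25}
  V24: {p6,p24,p33}
  V25: {p16,p33,p34}
  V26: {p9,p24,p31}
  V34: {p10,p13,p23}
  V35: {p1,p15,p16,p21}
  V36: {p13,p14,p15}
  V45: {p19,p28,p33}
  V46: {p2,p13,p24}
  V56: {p15,p20,p27}
  V123: {p12}
  V126: {p9}
  V134: {p10}
  V145: {p28}
  V156: {p27}
  V235: {p16}
  V245: {p33}
  V246: {p24}
  V346: {p13}
  V356: {p15}
C dims 6,15,10; δ0: rk 5, SNF 1^5; δ1: rk 10, SNF 1^9·2
degree 0: 6−5−0 = 1 → Ȟ^0 ≅ Z
degree 1: 15−10−5 = 0 → Ȟ^1 ≅ 0
degree 2: 10−0−10 = 0 plus torsion [2] → Ȟ^2 ≅ Z/2

Ȟ^0 = Z, Ȟ^1 = 0 and Ȟ^2 = Z/2


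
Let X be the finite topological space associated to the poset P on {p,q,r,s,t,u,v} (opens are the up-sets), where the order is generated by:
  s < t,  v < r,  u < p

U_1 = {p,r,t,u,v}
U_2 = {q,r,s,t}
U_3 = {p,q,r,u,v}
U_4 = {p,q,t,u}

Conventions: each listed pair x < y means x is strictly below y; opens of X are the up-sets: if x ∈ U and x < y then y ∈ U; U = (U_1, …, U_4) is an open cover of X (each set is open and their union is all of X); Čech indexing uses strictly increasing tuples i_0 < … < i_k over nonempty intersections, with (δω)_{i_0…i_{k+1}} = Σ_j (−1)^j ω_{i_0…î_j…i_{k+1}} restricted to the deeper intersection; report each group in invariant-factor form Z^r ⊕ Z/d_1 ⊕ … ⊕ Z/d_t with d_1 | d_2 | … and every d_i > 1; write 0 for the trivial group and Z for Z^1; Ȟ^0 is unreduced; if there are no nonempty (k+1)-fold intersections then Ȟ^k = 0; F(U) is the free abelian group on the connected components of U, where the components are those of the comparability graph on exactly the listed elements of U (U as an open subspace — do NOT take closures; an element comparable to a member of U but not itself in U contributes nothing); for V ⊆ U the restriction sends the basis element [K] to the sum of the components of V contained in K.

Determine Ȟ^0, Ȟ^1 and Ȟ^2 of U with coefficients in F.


Ȟ^0 = Z^4, Ȟ^1 = 0 and Ȟ^2 = 0

nerve simplices:
  U12={r,t} U13={p,r,u,v} U14={p,t,u} U23={q,r} U24={q,t} U34={p,q,u}
  U123={r} U124={t} U134={p,u} U234={q}
components per intersection:
  U1: {p,u} {r,v} {t}
  U2: {q} {r} {s,t}
  U3: {p,u} {q} {r,v}
  U4: {p,u} {q} {t}
  U12: {r} {t}
  U13: {p,u} {r,v}
  U14: {p,u} {t}
  U23: {q} {r}
  U24: {q} {t}
  U34: {p,u} {q}
  U123: {r}
  U124: {t}
  U134: {p,u}
  U234: {q}
C dims 12,12,4; δ0: rk 8, SNF 1^8; δ1: rk 4, SNF 1^4
degree 0: 12−8−0 = 4 → Ȟ^0 ≅ Z^4
degree 1: 12−4−8 = 0 → Ȟ^1 ≅ 0
degree 2: 4−0−4 = 0 → Ȟ^2 ≅ 0


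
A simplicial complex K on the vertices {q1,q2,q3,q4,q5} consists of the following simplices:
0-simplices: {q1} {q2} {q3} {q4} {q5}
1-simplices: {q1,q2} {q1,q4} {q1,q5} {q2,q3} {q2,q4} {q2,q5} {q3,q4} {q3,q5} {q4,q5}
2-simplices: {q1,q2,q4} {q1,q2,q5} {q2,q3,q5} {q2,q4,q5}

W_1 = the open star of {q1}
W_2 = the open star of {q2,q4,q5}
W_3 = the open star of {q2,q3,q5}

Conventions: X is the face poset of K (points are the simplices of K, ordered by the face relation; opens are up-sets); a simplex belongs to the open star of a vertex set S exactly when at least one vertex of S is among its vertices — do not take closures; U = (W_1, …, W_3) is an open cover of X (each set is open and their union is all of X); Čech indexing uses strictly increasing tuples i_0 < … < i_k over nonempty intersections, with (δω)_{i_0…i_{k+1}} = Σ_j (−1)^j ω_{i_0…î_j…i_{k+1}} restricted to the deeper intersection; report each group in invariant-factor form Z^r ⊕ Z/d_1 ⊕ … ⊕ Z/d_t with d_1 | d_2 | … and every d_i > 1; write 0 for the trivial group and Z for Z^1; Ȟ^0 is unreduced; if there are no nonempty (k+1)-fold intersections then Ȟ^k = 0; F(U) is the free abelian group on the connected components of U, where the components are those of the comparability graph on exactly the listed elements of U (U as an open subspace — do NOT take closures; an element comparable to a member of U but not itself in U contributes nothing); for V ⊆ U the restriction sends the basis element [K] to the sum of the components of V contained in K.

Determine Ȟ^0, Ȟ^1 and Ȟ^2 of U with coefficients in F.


nerve of the cover:
  W1={{q1},{q1,q2},{q1,q4},{q1,q5},{q1,q2,q4},{q1,q2,q5}} W2={{q2},{q4},{q5},{q1,q2},{q1,q4},{q1,q5},{q2,q3},{q2,q4},{q2,q5},{q3,q4},{q3,q5},{q4,q5},{q1,q2,q4},{q1,q2,q5},{q2,q3,q5},{q2,q4,q5}} W3={{q2},{q3},{q5},{q1,q2},{q1,q5},{q2,q3},{q2,q4},{q2,q5},{q3,q4},{q3,q5},{q4,q5},{q1,q2,q4},{q1,q2,q5},{q2,q3,q5},{q2,q4,q5}}
  W12={{q1,q2},{q1,q4},{q1,q5},{q1,q2,q4},{q1,q2,q5}} W13={{q1,q2},{q1,q5},{q1,q2,q4},{q1,q2,q5}} W23={{q2},{q5},{q1,q2},{q1,q5},{q2,q3},{q2,q4},{q2,q5},{q3,q4},{q3,q5},{q4,q5},{q1,q2,q4},{q1,q2,q5},{q2,q3,q5},{q2,q4,q5}}
  W123={{q1,q2},{q1,q5},{q1,q2,q4},{q1,q2,q5}}
components per intersection:
  W1: {{q1},{q1,q2},{q1,q4},{q1,q5},{q1,q2,q4},{q1,q2,q5}}
  W2: {{q2},{q4},{q5},{q1,q2},{q1,q4},{q1,q5},{q2,q3},{q2,q4},{q2,q5},{q3,q4},{q3,q5},{q4,q5},{q1,q2,q4},{q1,q2,q5},{q2,q3,q5},{q2,q4,q5}}
  W3: {{q2},{q3},{q5},{q1,q2},{q1,q5},{q2,q3},{q2,q4},{q2,q5},{q3,q4},{q3,q5},{q4,q5},{q1,q2,q4},{q1,q2,q5},{q2,q3,q5},{q2,q4,q5}}
  W12: {{q1,q2},{q1,q4},{q1,q5},{q1,q2,q4},{q1,q2,q5}}
  W13: {{q1,q2},{q1,q5},{q1,q2,q4},{q1,q2,q5}}
  W23: {{q2},{q5},{q1,q2},{q1,q5},{q2,q3},{q2,q4},{q2,q5},{q3,q5},{q4,q5},{q1,q2,q4},{q1,q2,q5},{q2,q3,q5},{q2,q4,q5}} {{q3,q4}}
  W123: {{q1,q2},{q1,q5},{q1,q2,q4},{q1,q2,q5}}
C dims 3,4,1; δ0: rk 2, SNF 1^2; δ1: rk 1, SNF 1^1
Ȟ^0 = (3 − 2) − 0 = 1, so Ȟ^0 ≅ Z
Ȟ^1 = (4 − 1) − 2 = 1, so Ȟ^1 ≅ Z
Ȟ^2 = (1 − 0) − 1 = 0, so Ȟ^2 ≅ 0

Ȟ^0 ≅ Z, Ȟ^1 ≅ Z, Ȟ^2 ≅ 0


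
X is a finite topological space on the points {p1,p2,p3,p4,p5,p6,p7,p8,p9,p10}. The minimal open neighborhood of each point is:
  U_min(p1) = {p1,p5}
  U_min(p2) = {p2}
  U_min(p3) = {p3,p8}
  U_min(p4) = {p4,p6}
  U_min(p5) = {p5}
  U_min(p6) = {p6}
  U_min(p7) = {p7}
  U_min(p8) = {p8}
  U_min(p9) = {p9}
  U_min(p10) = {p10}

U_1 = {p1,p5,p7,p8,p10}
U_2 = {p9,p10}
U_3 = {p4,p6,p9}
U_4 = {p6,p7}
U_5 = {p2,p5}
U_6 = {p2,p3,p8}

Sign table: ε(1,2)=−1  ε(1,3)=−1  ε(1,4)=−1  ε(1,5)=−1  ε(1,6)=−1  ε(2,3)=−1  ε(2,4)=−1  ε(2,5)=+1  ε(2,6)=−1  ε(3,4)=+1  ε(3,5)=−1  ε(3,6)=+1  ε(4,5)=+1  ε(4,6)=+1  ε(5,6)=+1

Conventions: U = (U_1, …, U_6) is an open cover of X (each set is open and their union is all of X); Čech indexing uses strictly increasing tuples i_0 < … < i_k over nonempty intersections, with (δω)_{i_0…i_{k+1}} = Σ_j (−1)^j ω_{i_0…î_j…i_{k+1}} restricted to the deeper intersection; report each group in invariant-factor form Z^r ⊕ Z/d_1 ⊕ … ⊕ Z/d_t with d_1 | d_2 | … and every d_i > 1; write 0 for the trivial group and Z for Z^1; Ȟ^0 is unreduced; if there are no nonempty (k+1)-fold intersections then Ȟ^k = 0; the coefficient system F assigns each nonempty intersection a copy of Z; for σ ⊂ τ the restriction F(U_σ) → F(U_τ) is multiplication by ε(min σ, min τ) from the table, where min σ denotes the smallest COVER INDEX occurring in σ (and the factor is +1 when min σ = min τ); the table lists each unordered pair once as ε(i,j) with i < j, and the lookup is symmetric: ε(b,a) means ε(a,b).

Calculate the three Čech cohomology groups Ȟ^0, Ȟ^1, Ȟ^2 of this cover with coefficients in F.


intersection data:
  U12={p10} U14={p7} U15={p5} U16={p8} U23={p9} U34={p6} U56={p2}
C dims 6,7; δ0: rk 6, SNF 1^5·2
Ȟ^0 = (6 − 6) − 0 = 0, so Ȟ^0 ≅ 0
Ȟ^1 = (7 − 0) − 6 = 1 plus torsion [2], so Ȟ^1 ≅ Z ⊕ Z/2
Ȟ^2 = (0 − 0) − 0 = 0, so Ȟ^2 ≅ 0

Ȟ^0(U;F) ≅ 0,  Ȟ^1(U;F) ≅ Z ⊕ Z/2,  Ȟ^2(U;F) ≅ 0


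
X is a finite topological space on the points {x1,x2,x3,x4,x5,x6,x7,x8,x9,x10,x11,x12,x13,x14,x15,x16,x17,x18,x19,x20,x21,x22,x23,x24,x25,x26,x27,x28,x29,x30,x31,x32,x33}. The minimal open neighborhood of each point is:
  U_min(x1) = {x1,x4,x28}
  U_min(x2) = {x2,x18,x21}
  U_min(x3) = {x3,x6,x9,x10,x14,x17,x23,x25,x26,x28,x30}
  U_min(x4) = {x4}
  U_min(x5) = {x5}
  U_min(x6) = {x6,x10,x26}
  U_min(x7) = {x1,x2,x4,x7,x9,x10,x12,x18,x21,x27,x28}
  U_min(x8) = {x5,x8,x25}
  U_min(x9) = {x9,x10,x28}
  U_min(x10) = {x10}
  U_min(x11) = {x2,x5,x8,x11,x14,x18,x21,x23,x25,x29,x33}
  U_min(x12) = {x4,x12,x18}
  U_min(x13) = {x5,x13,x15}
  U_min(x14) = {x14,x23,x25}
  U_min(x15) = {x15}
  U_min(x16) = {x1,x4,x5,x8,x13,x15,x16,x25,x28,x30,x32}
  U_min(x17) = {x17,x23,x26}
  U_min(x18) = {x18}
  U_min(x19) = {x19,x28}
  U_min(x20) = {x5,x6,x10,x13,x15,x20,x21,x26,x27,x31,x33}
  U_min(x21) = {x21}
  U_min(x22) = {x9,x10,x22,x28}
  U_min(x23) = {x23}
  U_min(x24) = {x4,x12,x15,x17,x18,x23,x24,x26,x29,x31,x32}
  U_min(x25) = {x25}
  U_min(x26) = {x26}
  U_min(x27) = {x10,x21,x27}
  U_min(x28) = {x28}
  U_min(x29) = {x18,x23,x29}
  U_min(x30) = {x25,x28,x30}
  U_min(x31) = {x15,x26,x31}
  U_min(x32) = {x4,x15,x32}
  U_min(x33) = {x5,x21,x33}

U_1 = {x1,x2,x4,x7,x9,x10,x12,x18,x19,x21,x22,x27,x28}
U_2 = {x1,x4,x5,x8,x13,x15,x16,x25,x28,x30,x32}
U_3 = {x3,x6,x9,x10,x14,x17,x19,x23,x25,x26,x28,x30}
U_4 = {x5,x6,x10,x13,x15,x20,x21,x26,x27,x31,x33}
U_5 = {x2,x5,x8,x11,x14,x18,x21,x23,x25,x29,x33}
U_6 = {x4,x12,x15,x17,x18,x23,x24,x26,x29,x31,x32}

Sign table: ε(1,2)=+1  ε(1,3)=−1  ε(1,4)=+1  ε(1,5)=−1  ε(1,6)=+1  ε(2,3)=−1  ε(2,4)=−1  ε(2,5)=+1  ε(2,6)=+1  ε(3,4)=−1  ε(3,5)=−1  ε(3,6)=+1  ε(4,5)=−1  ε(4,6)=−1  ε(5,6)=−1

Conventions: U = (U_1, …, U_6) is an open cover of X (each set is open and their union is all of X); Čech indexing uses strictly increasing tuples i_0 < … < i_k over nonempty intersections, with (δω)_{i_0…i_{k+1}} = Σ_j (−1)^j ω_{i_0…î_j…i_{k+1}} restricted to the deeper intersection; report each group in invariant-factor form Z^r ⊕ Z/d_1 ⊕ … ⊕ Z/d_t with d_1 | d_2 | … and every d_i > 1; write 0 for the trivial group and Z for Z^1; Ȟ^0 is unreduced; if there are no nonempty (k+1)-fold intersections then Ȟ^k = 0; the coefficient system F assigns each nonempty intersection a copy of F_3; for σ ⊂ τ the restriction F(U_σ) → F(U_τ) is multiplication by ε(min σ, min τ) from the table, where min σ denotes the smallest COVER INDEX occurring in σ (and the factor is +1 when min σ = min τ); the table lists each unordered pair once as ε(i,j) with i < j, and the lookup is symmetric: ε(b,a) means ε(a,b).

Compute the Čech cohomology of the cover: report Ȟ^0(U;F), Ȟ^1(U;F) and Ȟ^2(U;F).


nonempty intersections:
  U12={x1,x4,x28} U13={x9,x10,x19,x28} U14={x10,x21,x27} U15={x2,x18,x21} U16={x4,x12,x18} U23={x25,x28,x30} U24={x5,x13,x15} U25={x5,x8,x25} U26={x4,x15,x32} U34={x6,x10,x26} U35={x14,x23,x25} U36={x17,x23,x26} U45={x5,x21,x33} U46={x15,x26,x31} U56={x18,x23,x29}
  U123={x28} U126={x4} U134={x10} U145={x21} U156={x18} U235={x25} U245={x5} U246={x15} U346={x26} U356={x23}
C dims 6,15,10; δ0: rk_F3 6; δ1: rk_F3 9
Ȟ^0: (6−6)−0=0 ⇒ 0
Ȟ^1: (15−9)−6=0 ⇒ 0
Ȟ^2: (10−0)−9=1 ⇒ Z/3

Ȟ^0(U;F) ≅ 0, Ȟ^1(U;F) ≅ 0, Ȟ^2(U;F) ≅ Z/3
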